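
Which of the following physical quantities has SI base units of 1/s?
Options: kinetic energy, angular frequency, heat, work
Checking the SI base units of each option:
  kinetic energy (E = ½mv²): kg·m²/s²  ✗
  angular frequency (ω = 2πf): 1/s  ✓ matches
  heat (Q = mcΔT): kg·m²/s²  ✗
  work (W = Fd): kg·m²/s²  ✗

Only angular frequency has units 1/s.

Answer: angular frequency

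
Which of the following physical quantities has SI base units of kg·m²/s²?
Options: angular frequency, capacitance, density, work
Checking the SI base units of each option:
  angular frequency (ω = 2πf): 1/s  ✗
  capacitance (C = Q/V): s⁴·A²/(kg·m²)  ✗
  density (ρ = m/V): kg/m³  ✗
  work (W = Fd): kg·m²/s²  ✓ matches

Only work has units kg·m²/s².

Answer: work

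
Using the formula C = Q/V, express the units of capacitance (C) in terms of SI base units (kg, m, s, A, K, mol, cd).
Units of each symbol in C = Q/V:
  Q (charge, in coulombs): s·A
  V (voltage, in volts): kg·m²/(s³·A)  → in the denominator, contributes s³·A/(kg·m²)

Multiplying the contributions: [s·A] · [s³·A/(kg·m²)]
Adding exponents of each base unit: kg: -1, m: -2, s: 4, A: 2
SI base units of capacitance: s⁴·A²/(kg·m²)

Answer: s⁴·A²/(kg·m²)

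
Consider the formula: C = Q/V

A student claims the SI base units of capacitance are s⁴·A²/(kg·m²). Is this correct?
Units of each symbol in C = Q/V:
  Q (charge, in coulombs): s·A
  V (voltage, in volts): kg·m²/(s³·A)  → in the denominator, contributes s³·A/(kg·m²)

Multiplying the contributions: [s·A] · [s³·A/(kg·m²)]
Adding exponents of each base unit: kg: -1, m: -2, s: 4, A: 2
SI base units of capacitance: s⁴·A²/(kg·m²)

The claimed units s⁴·A²/(kg·m²) match the derived units, so the claim is correct.

Answer: Yes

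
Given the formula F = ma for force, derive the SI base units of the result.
Units of each symbol in F = ma:
  m (mass): kg
  a (acceleration): m/s²

Multiplying the contributions: [kg] · [m/s²]
Adding exponents of each base unit: kg: 1, m: 1, s: -2
SI base units of force: kg·m/s²

Answer: kg·m/s²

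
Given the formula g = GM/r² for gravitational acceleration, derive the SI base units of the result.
Units of each symbol in g = GM/r²:
  G (gravitational constant): m³/(kg·s²)
  M (mass): kg
  r (distance): m  → to the power 2 in the denominator, contributes 1/m²

Multiplying the contributions: [m³/(kg·s²)] · [kg] · [1/m²]
Adding exponents of each base unit: m: 1, s: -2
SI base units of gravitational acceleration: m/s²

Answer: m/s²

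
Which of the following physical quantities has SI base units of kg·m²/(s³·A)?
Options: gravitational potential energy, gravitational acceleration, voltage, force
Checking the SI base units of each option:
  gravitational potential energy (U = -GMm/r): kg·m²/s²  ✗
  gravitational acceleration (g = GM/r²): m/s²  ✗
  voltage (V = IR): kg·m²/(s³·A)  ✓ matches
  force (F = ma): kg·m/s²  ✗

Only voltage has units kg·m²/(s³·A).

Answer: voltage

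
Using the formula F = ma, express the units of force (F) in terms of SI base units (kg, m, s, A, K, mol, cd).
Units of each symbol in F = ma:
  m (mass): kg
  a (acceleration): m/s²

Multiplying the contributions: [kg] · [m/s²]
Adding exponents of each base unit: kg: 1, m: 1, s: -2
SI base units of force: kg·m/s²

Answer: kg·m/s²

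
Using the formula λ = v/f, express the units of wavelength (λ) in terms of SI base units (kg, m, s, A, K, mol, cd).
Units of each symbol in λ = v/f:
  v (wave speed): m/s
  f (frequency): 1/s  → in the denominator, contributes s

Multiplying the contributions: [m/s] · [s]
Adding exponents of each base unit: m: 1
SI base units of wavelength: m

Answer: m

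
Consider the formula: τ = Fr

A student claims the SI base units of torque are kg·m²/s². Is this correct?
Units of each symbol in τ = Fr:
  F (force): kg·m/s²
  r (lever arm): m

Multiplying the contributions: [kg·m/s²] · [m]
Adding exponents of each base unit: kg: 1, m: 2, s: -2
SI base units of torque: kg·m²/s²

The claimed units kg·m²/s² match the derived units, so the claim is correct.

Answer: Yes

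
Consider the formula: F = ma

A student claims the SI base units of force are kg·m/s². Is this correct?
Units of each symbol in F = ma:
  m (mass): kg
  a (acceleration): m/s²

Multiplying the contributions: [kg] · [m/s²]
Adding exponents of each base unit: kg: 1, m: 1, s: -2
SI base units of force: kg·m/s²

The claimed units kg·m/s² match the derived units, so the claim is correct.

Answer: Yes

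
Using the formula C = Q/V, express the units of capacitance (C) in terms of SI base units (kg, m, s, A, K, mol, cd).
Units of each symbol in C = Q/V:
  Q (charge, in coulombs): s·A
  V (voltage, in volts): kg·m²/(s³·A)  → in the denominator, contributes s³·A/(kg·m²)

Multiplying the contributions: [s·A] · [s³·A/(kg·m²)]
Adding exponents of each base unit: kg: -1, m: -2, s: 4, A: 2
SI base units of capacitance: s⁴·A²/(kg·m²)

Answer: s⁴·A²/(kg·m²)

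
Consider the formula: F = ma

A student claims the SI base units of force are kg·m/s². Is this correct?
Units of each symbol in F = ma:
  m (mass): kg
  a (acceleration): m/s²

Multiplying the contributions: [kg] · [m/s²]
Adding exponents of each base unit: kg: 1, m: 1, s: -2
SI base units of force: kg·m/s²

The claimed units kg·m/s² match the derived units, so the claim is correct.

Answer: Yes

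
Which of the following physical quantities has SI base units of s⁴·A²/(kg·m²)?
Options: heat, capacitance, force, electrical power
Checking the SI base units of each option:
  heat (Q = mcΔT): kg·m²/s²  ✗
  capacitance (C = Q/V): s⁴·A²/(kg·m²)  ✓ matches
  force (F = ma): kg·m/s²  ✗
  electrical power (P = IV): kg·m²/s³  ✗

Only capacitance has units s⁴·A²/(kg·m²).

Answer: capacitance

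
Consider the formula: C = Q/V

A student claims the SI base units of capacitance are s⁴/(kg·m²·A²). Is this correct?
Units of each symbol in C = Q/V:
  Q (charge, in coulombs): s·A
  V (voltage, in volts): kg·m²/(s³·A)  → in the denominator, contributes s³·A/(kg·m²)

Multiplying the contributions: [s·A] · [s³·A/(kg·m²)]
Adding exponents of each base unit: kg: -1, m: -2, s: 4, A: 2
SI base units of capacitance: s⁴·A²/(kg·m²)

The claimed units s⁴/(kg·m²·A²) (exponents kg: -1, m: -2, s: 4, A: -2) do not match the derived units s⁴·A²/(kg·m²) (exponents kg: -1, m: -2, s: 4, A: 2), so the claim is incorrect.

Answer: No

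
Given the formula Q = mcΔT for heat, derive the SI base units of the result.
Units of each symbol in Q = mcΔT:
  m (mass): kg
  c (specific heat capacity, in J/(kg·K)): m²/(s²·K)
  ΔT (temperature change): K

Multiplying the contributions: [kg] · [m²/(s²·K)] · [K]
Adding exponents of each base unit: kg: 1, m: 2, s: -2
SI base units of heat: kg·m²/s²

Answer: kg·m²/s²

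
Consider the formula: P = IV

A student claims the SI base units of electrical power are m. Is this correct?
Units of each symbol in P = IV:
  I (current): A
  V (voltage, in volts): kg·m²/(s³·A)

Multiplying the contributions: [A] · [kg·m²/(s³·A)]
Adding exponents of each base unit: kg: 1, m: 2, s: -3
SI base units of electrical power: kg·m²/s³

The claimed units m (exponents m: 1) do not match the derived units kg·m²/s³ (exponents kg: 1, m: 2, s: -3), so the claim is incorrect.

Answer: No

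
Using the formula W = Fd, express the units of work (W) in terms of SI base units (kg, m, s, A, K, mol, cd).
Units of each symbol in W = Fd:
  F (force): kg·m/s²
  d (displacement): m

Multiplying the contributions: [kg·m/s²] · [m]
Adding exponents of each base unit: kg: 1, m: 2, s: -2
SI base units of work: kg·m²/s²

Answer: kg·m²/s²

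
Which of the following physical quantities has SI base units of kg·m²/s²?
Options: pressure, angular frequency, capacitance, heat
Checking the SI base units of each option:
  pressure (P = F/A): kg/(m·s²)  ✗
  angular frequency (ω = 2πf): 1/s  ✗
  capacitance (C = Q/V): s⁴·A²/(kg·m²)  ✗
  heat (Q = mcΔT): kg·m²/s²  ✓ matches

Only heat has units kg·m²/s².

Answer: heat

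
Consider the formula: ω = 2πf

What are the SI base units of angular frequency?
Units of each symbol in ω = 2πf:
  f (frequency): 1/s
  The factor 2π is dimensionless.

Multiplying the contributions: [1/s]
Adding exponents of each base unit: s: -1
SI base units of angular frequency: 1/s

Answer: 1/s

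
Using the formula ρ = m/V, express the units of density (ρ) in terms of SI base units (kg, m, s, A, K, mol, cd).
Units of each symbol in ρ = m/V:
  m (mass): kg
  V (volume): m³  → in the denominator, contributes 1/m³

Multiplying the contributions: [kg] · [1/m³]
Adding exponents of each base unit: kg: 1, m: -3
SI base units of density: kg/m³

Answer: kg/m³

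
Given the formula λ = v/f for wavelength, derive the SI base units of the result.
Units of each symbol in λ = v/f:
  v (wave speed): m/s
  f (frequency): 1/s  → in the denominator, contributes s

Multiplying the contributions: [m/s] · [s]
Adding exponents of each base unit: m: 1
SI base units of wavelength: m

Answer: m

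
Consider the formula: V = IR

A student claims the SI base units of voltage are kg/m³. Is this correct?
Units of each symbol in V = IR:
  I (current): A
  R (resistance, in ohms): kg·m²/(s³·A²)

Multiplying the contributions: [A] · [kg·m²/(s³·A²)]
Adding exponents of each base unit: kg: 1, m: 2, s: -3, A: -1
SI base units of voltage: kg·m²/(s³·A)

The claimed units kg/m³ (exponents kg: 1, m: -3) do not match the derived units kg·m²/(s³·A) (exponents kg: 1, m: 2, s: -3, A: -1), so the claim is incorrect.

Answer: No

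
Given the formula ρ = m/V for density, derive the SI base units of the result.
Units of each symbol in ρ = m/V:
  m (mass): kg
  V (volume): m³  → in the denominator, contributes 1/m³

Multiplying the contributions: [kg] · [1/m³]
Adding exponents of each base unit: kg: 1, m: -3
SI base units of density: kg/m³

Answer: kg/m³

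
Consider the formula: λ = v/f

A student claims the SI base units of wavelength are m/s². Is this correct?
Units of each symbol in λ = v/f:
  v (wave speed): m/s
  f (frequency): 1/s  → in the denominator, contributes s

Multiplying the contributions: [m/s] · [s]
Adding exponents of each base unit: m: 1
SI base units of wavelength: m

The claimed units m/s² (exponents m: 1, s: -2) do not match the derived units m (exponents m: 1), so the claim is incorrect.

Answer: No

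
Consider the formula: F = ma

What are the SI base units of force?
Units of each symbol in F = ma:
  m (mass): kg
  a (acceleration): m/s²

Multiplying the contributions: [kg] · [m/s²]
Adding exponents of each base unit: kg: 1, m: 1, s: -2
SI base units of force: kg·m/s²

Answer: kg·m/s²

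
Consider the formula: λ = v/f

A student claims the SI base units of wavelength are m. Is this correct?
Units of each symbol in λ = v/f:
  v (wave speed): m/s
  f (frequency): 1/s  → in the denominator, contributes s

Multiplying the contributions: [m/s] · [s]
Adding exponents of each base unit: m: 1
SI base units of wavelength: m

The claimed units m match the derived units, so the claim is correct.

Answer: Yes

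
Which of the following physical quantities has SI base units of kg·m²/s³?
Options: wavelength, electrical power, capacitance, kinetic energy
Checking the SI base units of each option:
  wavelength (λ = v/f): m  ✗
  electrical power (P = IV): kg·m²/s³  ✓ matches
  capacitance (C = Q/V): s⁴·A²/(kg·m²)  ✗
  kinetic energy (E = ½mv²): kg·m²/s²  ✗

Only electrical power has units kg·m²/s³.

Answer: electrical power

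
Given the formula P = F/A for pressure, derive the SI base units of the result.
Units of each symbol in P = F/A:
  F (force): kg·m/s²
  A (area): m²  → in the denominator, contributes 1/m²

Multiplying the contributions: [kg·m/s²] · [1/m²]
Adding exponents of each base unit: kg: 1, m: -1, s: -2
SI base units of pressure: kg/(m·s²)

Answer: kg/(m·s²)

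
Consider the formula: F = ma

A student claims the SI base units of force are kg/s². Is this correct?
Units of each symbol in F = ma:
  m (mass): kg
  a (acceleration): m/s²

Multiplying the contributions: [kg] · [m/s²]
Adding exponents of each base unit: kg: 1, m: 1, s: -2
SI base units of force: kg·m/s²

The claimed units kg/s² (exponents kg: 1, s: -2) do not match the derived units kg·m/s² (exponents kg: 1, m: 1, s: -2), so the claim is incorrect.

Answer: No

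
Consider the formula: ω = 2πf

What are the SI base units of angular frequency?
Units of each symbol in ω = 2πf:
  f (frequency): 1/s
  The factor 2π is dimensionless.

Multiplying the contributions: [1/s]
Adding exponents of each base unit: s: -1
SI base units of angular frequency: 1/s

Answer: 1/s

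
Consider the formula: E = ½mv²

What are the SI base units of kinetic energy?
Units of each symbol in E = ½mv²:
  m (mass): kg
  v (speed): m/s  → to the power 2, contributes m²/s²
  The factor ½ is dimensionless.

Multiplying the contributions: [kg] · [m²/s²]
Adding exponents of each base unit: kg: 1, m: 2, s: -2
SI base units of kinetic energy: kg·m²/s²

Answer: kg·m²/s²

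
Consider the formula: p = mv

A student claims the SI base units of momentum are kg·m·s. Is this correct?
Units of each symbol in p = mv:
  m (mass): kg
  v (velocity): m/s

Multiplying the contributions: [kg] · [m/s]
Adding exponents of each base unit: kg: 1, m: 1, s: -1
SI base units of momentum: kg·m/s

The claimed units kg·m·s (exponents kg: 1, m: 1, s: 1) do not match the derived units kg·m/s (exponents kg: 1, m: 1, s: -1), so the claim is incorrect.

Answer: No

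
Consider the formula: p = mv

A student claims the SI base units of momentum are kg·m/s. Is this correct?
Units of each symbol in p = mv:
  m (mass): kg
  v (velocity): m/s

Multiplying the contributions: [kg] · [m/s]
Adding exponents of each base unit: kg: 1, m: 1, s: -1
SI base units of momentum: kg·m/s

The claimed units kg·m/s match the derived units, so the claim is correct.

Answer: Yes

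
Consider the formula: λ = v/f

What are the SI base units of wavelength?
Units of each symbol in λ = v/f:
  v (wave speed): m/s
  f (frequency): 1/s  → in the denominator, contributes s

Multiplying the contributions: [m/s] · [s]
Adding exponents of each base unit: m: 1
SI base units of wavelength: m

Answer: m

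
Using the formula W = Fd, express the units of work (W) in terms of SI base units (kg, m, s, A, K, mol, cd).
Units of each symbol in W = Fd:
  F (force): kg·m/s²
  d (displacement): m

Multiplying the contributions: [kg·m/s²] · [m]
Adding exponents of each base unit: kg: 1, m: 2, s: -2
SI base units of work: kg·m²/s²

Answer: kg·m²/s²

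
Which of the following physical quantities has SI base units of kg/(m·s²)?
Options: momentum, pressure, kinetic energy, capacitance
Checking the SI base units of each option:
  momentum (p = mv): kg·m/s  ✗
  pressure (P = F/A): kg/(m·s²)  ✓ matches
  kinetic energy (E = ½mv²): kg·m²/s²  ✗
  capacitance (C = Q/V): s⁴·A²/(kg·m²)  ✗

Only pressure has units kg/(m·s²).

Answer: pressure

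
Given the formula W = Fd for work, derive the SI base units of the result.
Units of each symbol in W = Fd:
  F (force): kg·m/s²
  d (displacement): m

Multiplying the contributions: [kg·m/s²] · [m]
Adding exponents of each base unit: kg: 1, m: 2, s: -2
SI base units of work: kg·m²/s²

Answer: kg·m²/s²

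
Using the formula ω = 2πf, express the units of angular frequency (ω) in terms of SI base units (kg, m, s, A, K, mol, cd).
Units of each symbol in ω = 2πf:
  f (frequency): 1/s
  The factor 2π is dimensionless.

Multiplying the contributions: [1/s]
Adding exponents of each base unit: s: -1
SI base units of angular frequency: 1/s

Answer: 1/s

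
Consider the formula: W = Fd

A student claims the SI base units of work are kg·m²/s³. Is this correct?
Units of each symbol in W = Fd:
  F (force): kg·m/s²
  d (displacement): m

Multiplying the contributions: [kg·m/s²] · [m]
Adding exponents of each base unit: kg: 1, m: 2, s: -2
SI base units of work: kg·m²/s²

The claimed units kg·m²/s³ (exponents kg: 1, m: 2, s: -3) do not match the derived units kg·m²/s² (exponents kg: 1, m: 2, s: -2), so the claim is incorrect.

Answer: No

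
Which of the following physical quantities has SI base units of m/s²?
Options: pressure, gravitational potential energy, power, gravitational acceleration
Checking the SI base units of each option:
  pressure (P = F/A): kg/(m·s²)  ✗
  gravitational potential energy (U = -GMm/r): kg·m²/s²  ✗
  power (P = W/t): kg·m²/s³  ✗
  gravitational acceleration (g = GM/r²): m/s²  ✓ matches

Only gravitational acceleration has units m/s².

Answer: gravitational acceleration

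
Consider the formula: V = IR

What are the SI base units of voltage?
Units of each symbol in V = IR:
  I (current): A
  R (resistance, in ohms): kg·m²/(s³·A²)

Multiplying the contributions: [A] · [kg·m²/(s³·A²)]
Adding exponents of each base unit: kg: 1, m: 2, s: -3, A: -1
SI base units of voltage: kg·m²/(s³·A)

Answer: kg·m²/(s³·A)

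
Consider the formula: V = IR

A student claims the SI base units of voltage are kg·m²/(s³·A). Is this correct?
Units of each symbol in V = IR:
  I (current): A
  R (resistance, in ohms): kg·m²/(s³·A²)

Multiplying the contributions: [A] · [kg·m²/(s³·A²)]
Adding exponents of each base unit: kg: 1, m: 2, s: -3, A: -1
SI base units of voltage: kg·m²/(s³·A)

The claimed units kg·m²/(s³·A) match the derived units, so the claim is correct.

Answer: Yes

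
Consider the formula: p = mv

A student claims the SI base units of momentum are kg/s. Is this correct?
Units of each symbol in p = mv:
  m (mass): kg
  v (velocity): m/s

Multiplying the contributions: [kg] · [m/s]
Adding exponents of each base unit: kg: 1, m: 1, s: -1
SI base units of momentum: kg·m/s

The claimed units kg/s (exponents kg: 1, s: -1) do not match the derived units kg·m/s (exponents kg: 1, m: 1, s: -1), so the claim is incorrect.

Answer: No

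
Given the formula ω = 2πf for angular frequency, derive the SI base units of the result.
Units of each symbol in ω = 2πf:
  f (frequency): 1/s
  The factor 2π is dimensionless.

Multiplying the contributions: [1/s]
Adding exponents of each base unit: s: -1
SI base units of angular frequency: 1/s

Answer: 1/s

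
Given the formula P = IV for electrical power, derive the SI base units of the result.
Units of each symbol in P = IV:
  I (current): A
  V (voltage, in volts): kg·m²/(s³·A)

Multiplying the contributions: [A] · [kg·m²/(s³·A)]
Adding exponents of each base unit: kg: 1, m: 2, s: -3
SI base units of electrical power: kg·m²/s³

Answer: kg·m²/s³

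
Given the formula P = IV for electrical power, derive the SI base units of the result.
Units of each symbol in P = IV:
  I (current): A
  V (voltage, in volts): kg·m²/(s³·A)

Multiplying the contributions: [A] · [kg·m²/(s³·A)]
Adding exponents of each base unit: kg: 1, m: 2, s: -3
SI base units of electrical power: kg·m²/s³

Answer: kg·m²/s³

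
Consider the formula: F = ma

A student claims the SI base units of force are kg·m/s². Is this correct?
Units of each symbol in F = ma:
  m (mass): kg
  a (acceleration): m/s²

Multiplying the contributions: [kg] · [m/s²]
Adding exponents of each base unit: kg: 1, m: 1, s: -2
SI base units of force: kg·m/s²

The claimed units kg·m/s² match the derived units, so the claim is correct.

Answer: Yes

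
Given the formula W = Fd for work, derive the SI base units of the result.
Units of each symbol in W = Fd:
  F (force): kg·m/s²
  d (displacement): m

Multiplying the contributions: [kg·m/s²] · [m]
Adding exponents of each base unit: kg: 1, m: 2, s: -2
SI base units of work: kg·m²/s²

Answer: kg·m²/s²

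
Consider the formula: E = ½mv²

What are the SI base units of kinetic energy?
Units of each symbol in E = ½mv²:
  m (mass): kg
  v (speed): m/s  → to the power 2, contributes m²/s²
  The factor ½ is dimensionless.

Multiplying the contributions: [kg] · [m²/s²]
Adding exponents of each base unit: kg: 1, m: 2, s: -2
SI base units of kinetic energy: kg·m²/s²

Answer: kg·m²/s²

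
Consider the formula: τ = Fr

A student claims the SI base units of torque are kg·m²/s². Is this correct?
Units of each symbol in τ = Fr:
  F (force): kg·m/s²
  r (lever arm): m

Multiplying the contributions: [kg·m/s²] · [m]
Adding exponents of each base unit: kg: 1, m: 2, s: -2
SI base units of torque: kg·m²/s²

The claimed units kg·m²/s² match the derived units, so the claim is correct.

Answer: Yes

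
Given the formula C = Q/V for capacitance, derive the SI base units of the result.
Units of each symbol in C = Q/V:
  Q (charge, in coulombs): s·A
  V (voltage, in volts): kg·m²/(s³·A)  → in the denominator, contributes s³·A/(kg·m²)

Multiplying the contributions: [s·A] · [s³·A/(kg·m²)]
Adding exponents of each base unit: kg: -1, m: -2, s: 4, A: 2
SI base units of capacitance: s⁴·A²/(kg·m²)

Answer: s⁴·A²/(kg·m²)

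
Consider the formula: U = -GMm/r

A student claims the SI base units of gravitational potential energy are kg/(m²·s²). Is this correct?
Units of each symbol in U = -GMm/r:
  G (gravitational constant): m³/(kg·s²)
  M (mass): kg
  m (mass): kg
  r (distance): m  → in the denominator, contributes 1/m
  The minus sign does not affect the units.

Multiplying the contributions: [m³/(kg·s²)] · [kg] · [kg] · [1/m]
Adding exponents of each base unit: kg: 1, m: 2, s: -2
SI base units of gravitational potential energy: kg·m²/s²

The claimed units kg/(m²·s²) (exponents kg: 1, m: -2, s: -2) do not match the derived units kg·m²/s² (exponents kg: 1, m: 2, s: -2), so the claim is incorrect.

Answer: No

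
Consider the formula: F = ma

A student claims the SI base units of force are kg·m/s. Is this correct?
Units of each symbol in F = ma:
  m (mass): kg
  a (acceleration): m/s²

Multiplying the contributions: [kg] · [m/s²]
Adding exponents of each base unit: kg: 1, m: 1, s: -2
SI base units of force: kg·m/s²

The claimed units kg·m/s (exponents kg: 1, m: 1, s: -1) do not match the derived units kg·m/s² (exponents kg: 1, m: 1, s: -2), so the claim is incorrect.

Answer: No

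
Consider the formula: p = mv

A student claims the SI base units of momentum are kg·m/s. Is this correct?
Units of each symbol in p = mv:
  m (mass): kg
  v (velocity): m/s

Multiplying the contributions: [kg] · [m/s]
Adding exponents of each base unit: kg: 1, m: 1, s: -1
SI base units of momentum: kg·m/s

The claimed units kg·m/s match the derived units, so the claim is correct.

Answer: Yes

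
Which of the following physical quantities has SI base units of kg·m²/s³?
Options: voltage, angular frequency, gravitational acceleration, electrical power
Checking the SI base units of each option:
  voltage (V = IR): kg·m²/(s³·A)  ✗
  angular frequency (ω = 2πf): 1/s  ✗
  gravitational acceleration (g = GM/r²): m/s²  ✗
  electrical power (P = IV): kg·m²/s³  ✓ matches

Only electrical power has units kg·m²/s³.

Answer: electrical power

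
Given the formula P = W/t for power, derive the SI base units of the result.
Units of each symbol in P = W/t:
  W (work): kg·m²/s²
  t (time): s  → in the denominator, contributes 1/s

Multiplying the contributions: [kg·m²/s²] · [1/s]
Adding exponents of each base unit: kg: 1, m: 2, s: -3
SI base units of power: kg·m²/s³

Answer: kg·m²/s³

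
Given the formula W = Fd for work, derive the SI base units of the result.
Units of each symbol in W = Fd:
  F (force): kg·m/s²
  d (displacement): m

Multiplying the contributions: [kg·m/s²] · [m]
Adding exponents of each base unit: kg: 1, m: 2, s: -2
SI base units of work: kg·m²/s²

Answer: kg·m²/s²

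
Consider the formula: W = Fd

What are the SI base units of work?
Units of each symbol in W = Fd:
  F (force): kg·m/s²
  d (displacement): m

Multiplying the contributions: [kg·m/s²] · [m]
Adding exponents of each base unit: kg: 1, m: 2, s: -2
SI base units of work: kg·m²/s²

Answer: kg·m²/s²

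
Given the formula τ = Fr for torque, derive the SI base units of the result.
Units of each symbol in τ = Fr:
  F (force): kg·m/s²
  r (lever arm): m

Multiplying the contributions: [kg·m/s²] · [m]
Adding exponents of each base unit: kg: 1, m: 2, s: -2
SI base units of torque: kg·m²/s²

Answer: kg·m²/s²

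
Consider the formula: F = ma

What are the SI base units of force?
Units of each symbol in F = ma:
  m (mass): kg
  a (acceleration): m/s²

Multiplying the contributions: [kg] · [m/s²]
Adding exponents of each base unit: kg: 1, m: 1, s: -2
SI base units of force: kg·m/s²

Answer: kg·m/s²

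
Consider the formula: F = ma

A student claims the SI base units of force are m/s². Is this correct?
Units of each symbol in F = ma:
  m (mass): kg
  a (acceleration): m/s²

Multiplying the contributions: [kg] · [m/s²]
Adding exponents of each base unit: kg: 1, m: 1, s: -2
SI base units of force: kg·m/s²

The claimed units m/s² (exponents m: 1, s: -2) do not match the derived units kg·m/s² (exponents kg: 1, m: 1, s: -2), so the claim is incorrect.

Answer: No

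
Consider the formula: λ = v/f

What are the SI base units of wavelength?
Units of each symbol in λ = v/f:
  v (wave speed): m/s
  f (frequency): 1/s  → in the denominator, contributes s

Multiplying the contributions: [m/s] · [s]
Adding exponents of each base unit: m: 1
SI base units of wavelength: m

Answer: m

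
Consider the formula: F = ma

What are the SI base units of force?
Units of each symbol in F = ma:
  m (mass): kg
  a (acceleration): m/s²

Multiplying the contributions: [kg] · [m/s²]
Adding exponents of each base unit: kg: 1, m: 1, s: -2
SI base units of force: kg·m/s²

Answer: kg·m/s²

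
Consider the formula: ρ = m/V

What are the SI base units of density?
Units of each symbol in ρ = m/V:
  m (mass): kg
  V (volume): m³  → in the denominator, contributes 1/m³

Multiplying the contributions: [kg] · [1/m³]
Adding exponents of each base unit: kg: 1, m: -3
SI base units of density: kg/m³

Answer: kg/m³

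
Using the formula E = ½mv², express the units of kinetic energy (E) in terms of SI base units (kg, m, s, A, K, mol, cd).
Units of each symbol in E = ½mv²:
  m (mass): kg
  v (speed): m/s  → to the power 2, contributes m²/s²
  The factor ½ is dimensionless.

Multiplying the contributions: [kg] · [m²/s²]
Adding exponents of each base unit: kg: 1, m: 2, s: -2
SI base units of kinetic energy: kg·m²/s²

Answer: kg·m²/s²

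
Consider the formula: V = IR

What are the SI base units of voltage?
Units of each symbol in V = IR:
  I (current): A
  R (resistance, in ohms): kg·m²/(s³·A²)

Multiplying the contributions: [A] · [kg·m²/(s³·A²)]
Adding exponents of each base unit: kg: 1, m: 2, s: -3, A: -1
SI base units of voltage: kg·m²/(s³·A)

Answer: kg·m²/(s³·A)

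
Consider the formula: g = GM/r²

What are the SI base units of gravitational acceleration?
Units of each symbol in g = GM/r²:
  G (gravitational constant): m³/(kg·s²)
  M (mass): kg
  r (distance): m  → to the power 2 in the denominator, contributes 1/m²

Multiplying the contributions: [m³/(kg·s²)] · [kg] · [1/m²]
Adding exponents of each base unit: m: 1, s: -2
SI base units of gravitational acceleration: m/s²

Answer: m/s²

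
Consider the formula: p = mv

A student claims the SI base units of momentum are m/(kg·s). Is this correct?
Units of each symbol in p = mv:
  m (mass): kg
  v (velocity): m/s

Multiplying the contributions: [kg] · [m/s]
Adding exponents of each base unit: kg: 1, m: 1, s: -1
SI base units of momentum: kg·m/s

The claimed units m/(kg·s) (exponents kg: -1, m: 1, s: -1) do not match the derived units kg·m/s (exponents kg: 1, m: 1, s: -1), so the claim is incorrect.

Answer: No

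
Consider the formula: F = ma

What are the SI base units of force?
Units of each symbol in F = ma:
  m (mass): kg
  a (acceleration): m/s²

Multiplying the contributions: [kg] · [m/s²]
Adding exponents of each base unit: kg: 1, m: 1, s: -2
SI base units of force: kg·m/s²

Answer: kg·m/s²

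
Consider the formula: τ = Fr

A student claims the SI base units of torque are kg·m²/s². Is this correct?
Units of each symbol in τ = Fr:
  F (force): kg·m/s²
  r (lever arm): m

Multiplying the contributions: [kg·m/s²] · [m]
Adding exponents of each base unit: kg: 1, m: 2, s: -2
SI base units of torque: kg·m²/s²

The claimed units kg·m²/s² match the derived units, so the claim is correct.

Answer: Yes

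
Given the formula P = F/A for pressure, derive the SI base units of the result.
Units of each symbol in P = F/A:
  F (force): kg·m/s²
  A (area): m²  → in the denominator, contributes 1/m²

Multiplying the contributions: [kg·m/s²] · [1/m²]
Adding exponents of each base unit: kg: 1, m: -1, s: -2
SI base units of pressure: kg/(m·s²)

Answer: kg/(m·s²)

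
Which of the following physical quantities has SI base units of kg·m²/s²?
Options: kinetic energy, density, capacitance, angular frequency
Checking the SI base units of each option:
  kinetic energy (E = ½mv²): kg·m²/s²  ✓ matches
  density (ρ = m/V): kg/m³  ✗
  capacitance (C = Q/V): s⁴·A²/(kg·m²)  ✗
  angular frequency (ω = 2πf): 1/s  ✗

Only kinetic energy has units kg·m²/s².

Answer: kinetic energy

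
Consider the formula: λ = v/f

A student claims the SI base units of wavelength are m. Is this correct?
Units of each symbol in λ = v/f:
  v (wave speed): m/s
  f (frequency): 1/s  → in the denominator, contributes s

Multiplying the contributions: [m/s] · [s]
Adding exponents of each base unit: m: 1
SI base units of wavelength: m

The claimed units m match the derived units, so the claim is correct.

Answer: Yes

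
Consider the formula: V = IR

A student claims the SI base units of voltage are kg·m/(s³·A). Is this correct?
Units of each symbol in V = IR:
  I (current): A
  R (resistance, in ohms): kg·m²/(s³·A²)

Multiplying the contributions: [A] · [kg·m²/(s³·A²)]
Adding exponents of each base unit: kg: 1, m: 2, s: -3, A: -1
SI base units of voltage: kg·m²/(s³·A)

The claimed units kg·m/(s³·A) (exponents kg: 1, m: 1, s: -3, A: -1) do not match the derived units kg·m²/(s³·A) (exponents kg: 1, m: 2, s: -3, A: -1), so the claim is incorrect.

Answer: No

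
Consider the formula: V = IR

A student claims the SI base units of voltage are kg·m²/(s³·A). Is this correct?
Units of each symbol in V = IR:
  I (current): A
  R (resistance, in ohms): kg·m²/(s³·A²)

Multiplying the contributions: [A] · [kg·m²/(s³·A²)]
Adding exponents of each base unit: kg: 1, m: 2, s: -3, A: -1
SI base units of voltage: kg·m²/(s³·A)

The claimed units kg·m²/(s³·A) match the derived units, so the claim is correct.

Answer: Yes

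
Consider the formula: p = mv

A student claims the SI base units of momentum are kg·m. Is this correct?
Units of each symbol in p = mv:
  m (mass): kg
  v (velocity): m/s

Multiplying the contributions: [kg] · [m/s]
Adding exponents of each base unit: kg: 1, m: 1, s: -1
SI base units of momentum: kg·m/s

The claimed units kg·m (exponents kg: 1, m: 1) do not match the derived units kg·m/s (exponents kg: 1, m: 1, s: -1), so the claim is incorrect.

Answer: No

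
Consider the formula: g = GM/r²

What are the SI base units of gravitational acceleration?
Units of each symbol in g = GM/r²:
  G (gravitational constant): m³/(kg·s²)
  M (mass): kg
  r (distance): m  → to the power 2 in the denominator, contributes 1/m²

Multiplying the contributions: [m³/(kg·s²)] · [kg] · [1/m²]
Adding exponents of each base unit: m: 1, s: -2
SI base units of gravitational acceleration: m/s²

Answer: m/s²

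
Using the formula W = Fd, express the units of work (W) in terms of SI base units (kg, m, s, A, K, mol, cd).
Units of each symbol in W = Fd:
  F (force): kg·m/s²
  d (displacement): m

Multiplying the contributions: [kg·m/s²] · [m]
Adding exponents of each base unit: kg: 1, m: 2, s: -2
SI base units of work: kg·m²/s²

Answer: kg·m²/s²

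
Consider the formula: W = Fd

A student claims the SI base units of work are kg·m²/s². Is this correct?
Units of each symbol in W = Fd:
  F (force): kg·m/s²
  d (displacement): m

Multiplying the contributions: [kg·m/s²] · [m]
Adding exponents of each base unit: kg: 1, m: 2, s: -2
SI base units of work: kg·m²/s²

The claimed units kg·m²/s² match the derived units, so the claim is correct.

Answer: Yes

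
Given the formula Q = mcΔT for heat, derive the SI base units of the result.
Units of each symbol in Q = mcΔT:
  m (mass): kg
  c (specific heat capacity, in J/(kg·K)): m²/(s²·K)
  ΔT (temperature change): K

Multiplying the contributions: [kg] · [m²/(s²·K)] · [K]
Adding exponents of each base unit: kg: 1, m: 2, s: -2
SI base units of heat: kg·m²/s²

Answer: kg·m²/s²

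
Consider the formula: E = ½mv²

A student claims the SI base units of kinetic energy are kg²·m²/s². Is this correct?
Units of each symbol in E = ½mv²:
  m (mass): kg
  v (speed): m/s  → to the power 2, contributes m²/s²
  The factor ½ is dimensionless.

Multiplying the contributions: [kg] · [m²/s²]
Adding exponents of each base unit: kg: 1, m: 2, s: -2
SI base units of kinetic energy: kg·m²/s²

The claimed units kg²·m²/s² (exponents kg: 2, m: 2, s: -2) do not match the derived units kg·m²/s² (exponents kg: 1, m: 2, s: -2), so the claim is incorrect.

Answer: No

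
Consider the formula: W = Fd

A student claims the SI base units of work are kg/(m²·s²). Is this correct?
Units of each symbol in W = Fd:
  F (force): kg·m/s²
  d (displacement): m

Multiplying the contributions: [kg·m/s²] · [m]
Adding exponents of each base unit: kg: 1, m: 2, s: -2
SI base units of work: kg·m²/s²

The claimed units kg/(m²·s²) (exponents kg: 1, m: -2, s: -2) do not match the derived units kg·m²/s² (exponents kg: 1, m: 2, s: -2), so the claim is incorrect.

Answer: No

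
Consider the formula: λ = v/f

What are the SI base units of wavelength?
Units of each symbol in λ = v/f:
  v (wave speed): m/s
  f (frequency): 1/s  → in the denominator, contributes s

Multiplying the contributions: [m/s] · [s]
Adding exponents of each base unit: m: 1
SI base units of wavelength: m

Answer: m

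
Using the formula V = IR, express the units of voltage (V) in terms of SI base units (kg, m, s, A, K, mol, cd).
Units of each symbol in V = IR:
  I (current): A
  R (resistance, in ohms): kg·m²/(s³·A²)

Multiplying the contributions: [A] · [kg·m²/(s³·A²)]
Adding exponents of each base unit: kg: 1, m: 2, s: -3, A: -1
SI base units of voltage: kg·m²/(s³·A)

Answer: kg·m²/(s³·A)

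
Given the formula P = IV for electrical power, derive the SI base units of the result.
Units of each symbol in P = IV:
  I (current): A
  V (voltage, in volts): kg·m²/(s³·A)

Multiplying the contributions: [A] · [kg·m²/(s³·A)]
Adding exponents of each base unit: kg: 1, m: 2, s: -3
SI base units of electrical power: kg·m²/s³

Answer: kg·m²/s³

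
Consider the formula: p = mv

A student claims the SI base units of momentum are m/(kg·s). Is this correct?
Units of each symbol in p = mv:
  m (mass): kg
  v (velocity): m/s

Multiplying the contributions: [kg] · [m/s]
Adding exponents of each base unit: kg: 1, m: 1, s: -1
SI base units of momentum: kg·m/s

The claimed units m/(kg·s) (exponents kg: -1, m: 1, s: -1) do not match the derived units kg·m/s (exponents kg: 1, m: 1, s: -1), so the claim is incorrect.

Answer: No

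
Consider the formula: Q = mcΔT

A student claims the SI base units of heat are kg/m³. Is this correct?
Units of each symbol in Q = mcΔT:
  m (mass): kg
  c (specific heat capacity, in J/(kg·K)): m²/(s²·K)
  ΔT (temperature change): K

Multiplying the contributions: [kg] · [m²/(s²·K)] · [K]
Adding exponents of each base unit: kg: 1, m: 2, s: -2
SI base units of heat: kg·m²/s²

The claimed units kg/m³ (exponents kg: 1, m: -3) do not match the derived units kg·m²/s² (exponents kg: 1, m: 2, s: -2), so the claim is incorrect.

Answer: No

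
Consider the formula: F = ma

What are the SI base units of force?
Units of each symbol in F = ma:
  m (mass): kg
  a (acceleration): m/s²

Multiplying the contributions: [kg] · [m/s²]
Adding exponents of each base unit: kg: 1, m: 1, s: -2
SI base units of force: kg·m/s²

Answer: kg·m/s²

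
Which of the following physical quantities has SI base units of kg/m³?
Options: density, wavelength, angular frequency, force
Checking the SI base units of each option:
  density (ρ = m/V): kg/m³  ✓ matches
  wavelength (λ = v/f): m  ✗
  angular frequency (ω = 2πf): 1/s  ✗
  force (F = ma): kg·m/s²  ✗

Only density has units kg/m³.

Answer: density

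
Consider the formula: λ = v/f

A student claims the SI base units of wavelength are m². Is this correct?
Units of each symbol in λ = v/f:
  v (wave speed): m/s
  f (frequency): 1/s  → in the denominator, contributes s

Multiplying the contributions: [m/s] · [s]
Adding exponents of each base unit: m: 1
SI base units of wavelength: m

The claimed units m² (exponents m: 2) do not match the derived units m (exponents m: 1), so the claim is incorrect.

Answer: No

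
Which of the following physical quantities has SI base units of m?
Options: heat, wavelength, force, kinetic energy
Checking the SI base units of each option:
  heat (Q = mcΔT): kg·m²/s²  ✗
  wavelength (λ = v/f): m  ✓ matches
  force (F = ma): kg·m/s²  ✗
  kinetic energy (E = ½mv²): kg·m²/s²  ✗

Only wavelength has units m.

Answer: wavelength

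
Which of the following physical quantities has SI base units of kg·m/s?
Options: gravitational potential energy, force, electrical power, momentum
Checking the SI base units of each option:
  gravitational potential energy (U = -GMm/r): kg·m²/s²  ✗
  force (F = ma): kg·m/s²  ✗
  electrical power (P = IV): kg·m²/s³  ✗
  momentum (p = mv): kg·m/s  ✓ matches

Only momentum has units kg·m/s.

Answer: momentum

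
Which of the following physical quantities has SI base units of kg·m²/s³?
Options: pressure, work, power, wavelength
Checking the SI base units of each option:
  pressure (P = F/A): kg/(m·s²)  ✗
  work (W = Fd): kg·m²/s²  ✗
  power (P = W/t): kg·m²/s³  ✓ matches
  wavelength (λ = v/f): m  ✗

Only power has units kg·m²/s³.

Answer: power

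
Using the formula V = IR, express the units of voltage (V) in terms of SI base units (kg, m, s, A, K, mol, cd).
Units of each symbol in V = IR:
  I (current): A
  R (resistance, in ohms): kg·m²/(s³·A²)

Multiplying the contributions: [A] · [kg·m²/(s³·A²)]
Adding exponents of each base unit: kg: 1, m: 2, s: -3, A: -1
SI base units of voltage: kg·m²/(s³·A)

Answer: kg·m²/(s³·A)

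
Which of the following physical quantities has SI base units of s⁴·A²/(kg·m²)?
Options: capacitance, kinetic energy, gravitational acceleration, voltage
Checking the SI base units of each option:
  capacitance (C = Q/V): s⁴·A²/(kg·m²)  ✓ matches
  kinetic energy (E = ½mv²): kg·m²/s²  ✗
  gravitational acceleration (g = GM/r²): m/s²  ✗
  voltage (V = IR): kg·m²/(s³·A)  ✗

Only capacitance has units s⁴·A²/(kg·m²).

Answer: capacitance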